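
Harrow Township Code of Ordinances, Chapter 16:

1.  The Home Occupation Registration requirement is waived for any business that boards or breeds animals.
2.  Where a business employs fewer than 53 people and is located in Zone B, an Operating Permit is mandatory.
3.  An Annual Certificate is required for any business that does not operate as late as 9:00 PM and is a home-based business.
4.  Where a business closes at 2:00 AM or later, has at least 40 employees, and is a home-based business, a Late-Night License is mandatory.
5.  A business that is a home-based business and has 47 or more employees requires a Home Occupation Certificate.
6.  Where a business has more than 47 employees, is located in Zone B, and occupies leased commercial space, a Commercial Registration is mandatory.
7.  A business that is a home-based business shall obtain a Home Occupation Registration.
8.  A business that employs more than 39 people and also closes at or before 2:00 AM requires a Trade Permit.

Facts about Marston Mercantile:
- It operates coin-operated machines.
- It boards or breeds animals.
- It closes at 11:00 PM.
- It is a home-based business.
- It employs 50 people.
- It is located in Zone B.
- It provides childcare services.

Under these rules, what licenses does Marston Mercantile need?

Home Occupation Certificate, Operating Permit, Trade Permit

1. boards or breeds animals → exempt from Home Occupation Registration.
2. employees 50 < 53; is located in Zone B → Operating Permit required.
3. closes 11:00 PM, after 9:00 PM; is a home-based business → Annual Certificate not required.
4. closes 11:00 PM, at/before 2:00 AM; employees 50 ≥ 40; is a home-based business → Late-Night License not required.
5. is a home-based business; employees 50 ≥ 47 → Home Occupation Certificate required.
6. employees 50 > 47; is located in Zone B; is a home-based business (not: occupies leased commercial space) → Commercial Registration not required.
7. is a home-based business → Home Occupation Registration required.
8. employees 50 > 39; closes 11:00 PM, at/before 2:00 AM → Trade Permit required.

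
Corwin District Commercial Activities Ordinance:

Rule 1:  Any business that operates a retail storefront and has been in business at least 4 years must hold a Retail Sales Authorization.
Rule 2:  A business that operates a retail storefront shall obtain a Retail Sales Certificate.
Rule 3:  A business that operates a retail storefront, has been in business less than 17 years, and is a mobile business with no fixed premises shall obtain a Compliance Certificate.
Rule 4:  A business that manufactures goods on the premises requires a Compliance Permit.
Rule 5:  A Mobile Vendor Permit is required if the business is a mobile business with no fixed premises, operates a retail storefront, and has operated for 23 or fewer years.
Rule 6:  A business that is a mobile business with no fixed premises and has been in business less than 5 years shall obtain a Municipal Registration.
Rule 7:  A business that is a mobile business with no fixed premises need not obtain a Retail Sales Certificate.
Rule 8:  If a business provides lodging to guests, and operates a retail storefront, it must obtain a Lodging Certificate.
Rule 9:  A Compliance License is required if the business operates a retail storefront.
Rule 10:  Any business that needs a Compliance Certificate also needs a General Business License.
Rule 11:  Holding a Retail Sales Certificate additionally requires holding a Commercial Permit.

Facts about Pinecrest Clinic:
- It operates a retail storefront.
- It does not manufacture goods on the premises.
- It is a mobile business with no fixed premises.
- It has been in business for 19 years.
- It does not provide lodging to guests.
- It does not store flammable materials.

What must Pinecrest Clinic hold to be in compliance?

Compliance License, Mobile Vendor Permit, Retail Sales Authorization

Rule 1: operates a retail storefront; years in business 19 ≥ 4 → Retail Sales Authorization required.
Rule 2: operates a retail storefront → Retail Sales Certificate required.
Rule 3: operates a retail storefront; years in business 19 ≥ 17; is a mobile business with no fixed premises → Compliance Certificate not required.
Rule 4: does not manufacture goods on the premises → Compliance Permit not required.
Rule 5: is a mobile business with no fixed premises; operates a retail storefront; years in business 19 ≤ 23 → Mobile Vendor Permit required.
Rule 6: is a mobile business with no fixed premises; years in business 19 ≥ 5 → Municipal Registration not required.
Rule 7: is a mobile business with no fixed premises → exempt from Retail Sales Certificate.
Rule 8: does not provide lodging to guests; operates a retail storefront → Lodging Certificate not required.
Rule 9: operates a retail storefront → Compliance License required.
Rule 10: Compliance Certificate is not required → no effect.
Rule 11: Retail Sales Certificate is not required → no effect.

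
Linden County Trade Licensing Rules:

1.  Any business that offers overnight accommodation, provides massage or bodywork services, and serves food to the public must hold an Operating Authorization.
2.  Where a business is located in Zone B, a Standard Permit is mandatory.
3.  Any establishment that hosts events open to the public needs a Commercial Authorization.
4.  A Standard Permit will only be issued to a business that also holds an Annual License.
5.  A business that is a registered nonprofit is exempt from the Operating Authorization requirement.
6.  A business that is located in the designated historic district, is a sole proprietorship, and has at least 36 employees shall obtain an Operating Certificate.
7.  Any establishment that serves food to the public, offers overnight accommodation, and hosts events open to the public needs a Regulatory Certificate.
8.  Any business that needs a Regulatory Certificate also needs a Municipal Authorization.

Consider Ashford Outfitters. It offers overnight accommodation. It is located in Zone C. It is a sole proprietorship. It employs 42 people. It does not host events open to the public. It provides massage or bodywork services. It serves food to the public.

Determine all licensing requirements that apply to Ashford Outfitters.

1. offers overnight accommodation; provides massage or bodywork services; serves food to the public → Operating Authorization required.
2. is located in Zone C (not: is located in Zone B) → Standard Permit not required.
3. does not host events open to the public → Commercial Authorization not required.
4. Standard Permit is not required → no effect.
5. is a sole proprietorship (not: is a registered nonprofit) → Operating Authorization exemption does not apply.
6. is located in Zone C (not: is located in the designated historic district); is a sole proprietorship; employees 42 ≥ 36 → Operating Certificate not required.
7. serves food to the public; offers overnight accommodation; does not host events open to the public → Regulatory Certificate not required.
8. Regulatory Certificate is not required → no effect.

Operating Authorization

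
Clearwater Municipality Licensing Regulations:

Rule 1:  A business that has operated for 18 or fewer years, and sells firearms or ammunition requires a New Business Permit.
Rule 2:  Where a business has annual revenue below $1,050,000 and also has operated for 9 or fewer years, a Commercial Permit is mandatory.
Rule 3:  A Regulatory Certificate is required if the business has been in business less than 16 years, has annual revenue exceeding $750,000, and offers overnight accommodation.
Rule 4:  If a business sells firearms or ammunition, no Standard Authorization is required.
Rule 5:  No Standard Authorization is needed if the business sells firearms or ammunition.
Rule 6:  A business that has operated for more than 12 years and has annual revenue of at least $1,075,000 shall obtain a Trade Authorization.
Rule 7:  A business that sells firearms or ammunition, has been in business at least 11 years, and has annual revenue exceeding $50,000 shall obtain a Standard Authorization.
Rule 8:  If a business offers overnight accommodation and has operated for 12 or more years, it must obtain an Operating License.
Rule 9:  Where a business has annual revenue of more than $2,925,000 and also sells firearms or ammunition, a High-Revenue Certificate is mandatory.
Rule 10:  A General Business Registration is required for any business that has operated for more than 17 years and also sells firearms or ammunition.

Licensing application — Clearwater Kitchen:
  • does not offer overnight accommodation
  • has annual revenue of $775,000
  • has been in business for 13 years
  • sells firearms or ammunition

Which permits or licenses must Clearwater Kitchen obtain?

New Business Permit

Rule 1: years in business 13 ≤ 18; sells firearms or ammunition → New Business Permit required.
Rule 2: revenue $775,000 < $1,050,000; years in business 13 > 9 → Commercial Permit not required.
Rule 3: years in business 13 < 16; revenue $775,000 > $750,000; does not offer overnight accommodation → Regulatory Certificate not required.
Rule 4: sells firearms or ammunition → exempt from Standard Authorization.
Rule 5: sells firearms or ammunition → exempt from Standard Authorization.
Rule 6: years in business 13 > 12; revenue $775,000 < $1,075,000 → Trade Authorization not required.
Rule 7: sells firearms or ammunition; years in business 13 ≥ 11; revenue $775,000 > $50,000 → Standard Authorization required.
Rule 8: does not offer overnight accommodation; years in business 13 ≥ 12 → Operating License not required.
Rule 9: revenue $775,000 ≤ $2,925,000; sells firearms or ammunition → High-Revenue Certificate not required.
Rule 10: years in business 13 ≤ 17; sells firearms or ammunition → General Business Registration not required.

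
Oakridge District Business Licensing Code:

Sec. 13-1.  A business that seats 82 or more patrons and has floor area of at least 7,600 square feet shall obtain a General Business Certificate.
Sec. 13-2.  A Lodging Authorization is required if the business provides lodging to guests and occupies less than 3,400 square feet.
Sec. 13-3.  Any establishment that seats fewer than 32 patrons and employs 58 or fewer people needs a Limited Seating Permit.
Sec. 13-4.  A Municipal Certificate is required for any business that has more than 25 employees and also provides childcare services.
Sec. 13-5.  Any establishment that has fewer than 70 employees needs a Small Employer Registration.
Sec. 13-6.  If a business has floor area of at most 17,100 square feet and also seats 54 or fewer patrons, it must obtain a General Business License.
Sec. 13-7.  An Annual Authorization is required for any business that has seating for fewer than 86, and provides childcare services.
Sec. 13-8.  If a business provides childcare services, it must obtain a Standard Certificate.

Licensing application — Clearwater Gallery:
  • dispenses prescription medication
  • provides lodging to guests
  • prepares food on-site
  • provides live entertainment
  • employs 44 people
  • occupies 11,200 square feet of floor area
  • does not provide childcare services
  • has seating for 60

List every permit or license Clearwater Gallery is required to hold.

Small Employer Registration

Sec. 13-1. seating 60 < 82; floor area 11,200 square feet ≥ 7,600 square feet → General Business Certificate not required.
Sec. 13-2. provides lodging to guests; floor area 11,200 square feet ≥ 3,400 square feet → Lodging Authorization not required.
Sec. 13-3. seating 60 ≥ 32; employees 44 ≤ 58 → Limited Seating Permit not required.
Sec. 13-4. employees 44 > 25; does not provide childcare services → Municipal Certificate not required.
Sec. 13-5. employees 44 < 70 → Small Employer Registration required.
Sec. 13-6. floor area 11,200 square feet ≤ 17,100 square feet; seating 60 > 54 → General Business License not required.
Sec. 13-7. seating 60 < 86; does not provide childcare services → Annual Authorization not required.
Sec. 13-8. does not provide childcare services → Standard Certificate not required.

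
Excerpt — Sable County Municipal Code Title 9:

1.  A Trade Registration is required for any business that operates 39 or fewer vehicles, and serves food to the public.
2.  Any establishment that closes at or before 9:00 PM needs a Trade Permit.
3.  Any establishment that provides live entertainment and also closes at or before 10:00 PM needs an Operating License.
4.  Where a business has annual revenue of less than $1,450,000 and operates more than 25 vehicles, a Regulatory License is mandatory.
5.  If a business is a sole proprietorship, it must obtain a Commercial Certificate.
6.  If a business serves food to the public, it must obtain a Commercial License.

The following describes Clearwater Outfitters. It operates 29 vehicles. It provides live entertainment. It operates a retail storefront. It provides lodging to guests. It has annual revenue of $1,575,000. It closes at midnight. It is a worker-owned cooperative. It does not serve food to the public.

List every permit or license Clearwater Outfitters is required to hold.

1. vehicles 29 ≤ 39; does not serve food to the public → Trade Registration not required.
2. closes midnight, after 9:00 PM → Trade Permit not required.
3. provides live entertainment; closes midnight, after 10:00 PM → Operating License not required.
4. revenue $1,575,000 ≥ $1,450,000; vehicles 29 > 25 → Regulatory License not required.
5. is a worker-owned cooperative (not: is a sole proprietorship) → Commercial Certificate not required.
6. does not serve food to the public → Commercial License not required.

None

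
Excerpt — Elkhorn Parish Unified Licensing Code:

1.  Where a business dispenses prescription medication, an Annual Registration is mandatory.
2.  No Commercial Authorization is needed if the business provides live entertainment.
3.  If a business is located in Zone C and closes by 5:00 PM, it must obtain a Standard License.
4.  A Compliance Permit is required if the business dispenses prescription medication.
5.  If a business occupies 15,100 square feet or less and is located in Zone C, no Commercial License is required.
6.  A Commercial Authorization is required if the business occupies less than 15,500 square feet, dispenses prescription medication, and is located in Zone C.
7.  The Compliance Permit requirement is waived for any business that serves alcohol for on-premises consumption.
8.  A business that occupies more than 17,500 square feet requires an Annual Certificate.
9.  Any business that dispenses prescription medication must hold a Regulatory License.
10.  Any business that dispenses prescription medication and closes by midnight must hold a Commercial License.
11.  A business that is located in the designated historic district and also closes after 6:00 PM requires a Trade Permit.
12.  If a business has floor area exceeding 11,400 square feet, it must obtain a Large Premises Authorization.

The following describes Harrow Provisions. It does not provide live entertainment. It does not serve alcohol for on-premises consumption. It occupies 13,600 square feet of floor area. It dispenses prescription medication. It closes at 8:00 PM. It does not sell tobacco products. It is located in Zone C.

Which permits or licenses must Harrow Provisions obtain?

1. dispenses prescription medication → Annual Registration required.
2. does not provide live entertainment → Commercial Authorization exemption does not apply.
3. is located in Zone C; closes 8:00 PM, after 5:00 PM → Standard License not required.
4. dispenses prescription medication → Compliance Permit required.
5. floor area 13,600 square feet ≤ 15,100 square feet; is located in Zone C → exempt from Commercial License.
6. floor area 13,600 square feet < 15,500 square feet; dispenses prescription medication; is located in Zone C → Commercial Authorization required.
7. does not serve alcohol for on-premises consumption → Compliance Permit exemption does not apply.
8. floor area 13,600 square feet ≤ 17,500 square feet → Annual Certificate not required.
9. dispenses prescription medication → Regulatory License required.
10. dispenses prescription medication; closes 8:00 PM, at/before midnight → Commercial License required.
11. is located in Zone C (not: is located in the designated historic district); closes 8:00 PM, after 6:00 PM → Trade Permit not required.
12. floor area 13,600 square feet > 11,400 square feet → Large Premises Authorization required.

Annual Registration, Commercial Authorization, Compliance Permit, Large Premises Authorization, Regulatory License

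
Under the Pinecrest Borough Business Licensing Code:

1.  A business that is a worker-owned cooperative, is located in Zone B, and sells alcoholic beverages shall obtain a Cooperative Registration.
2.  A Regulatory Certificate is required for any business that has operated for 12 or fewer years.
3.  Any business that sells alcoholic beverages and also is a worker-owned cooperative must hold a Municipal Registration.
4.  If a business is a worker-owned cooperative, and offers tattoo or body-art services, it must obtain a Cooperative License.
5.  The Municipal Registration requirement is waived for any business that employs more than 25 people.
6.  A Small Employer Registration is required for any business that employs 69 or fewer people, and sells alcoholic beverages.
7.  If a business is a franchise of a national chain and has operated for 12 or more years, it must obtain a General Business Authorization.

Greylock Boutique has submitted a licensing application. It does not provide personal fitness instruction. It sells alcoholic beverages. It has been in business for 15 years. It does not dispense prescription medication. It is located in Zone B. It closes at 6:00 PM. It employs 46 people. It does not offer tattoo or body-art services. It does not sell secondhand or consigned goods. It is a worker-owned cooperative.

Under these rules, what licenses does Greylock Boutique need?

Cooperative Registration, Small Employer Registration

1. is a worker-owned cooperative; is located in Zone B; sells alcoholic beverages → Cooperative Registration required.
2. years in business 15 > 12 → Regulatory Certificate not required.
3. sells alcoholic beverages; is a worker-owned cooperative → Municipal Registration required.
4. is a worker-owned cooperative; does not offer tattoo or body-art services → Cooperative License not required.
5. employees 46 > 25 → exempt from Municipal Registration.
6. employees 46 ≤ 69; sells alcoholic beverages → Small Employer Registration required.
7. is a worker-owned cooperative (not: is a franchise of a national chain); years in business 15 ≥ 12 → General Business Authorization not required.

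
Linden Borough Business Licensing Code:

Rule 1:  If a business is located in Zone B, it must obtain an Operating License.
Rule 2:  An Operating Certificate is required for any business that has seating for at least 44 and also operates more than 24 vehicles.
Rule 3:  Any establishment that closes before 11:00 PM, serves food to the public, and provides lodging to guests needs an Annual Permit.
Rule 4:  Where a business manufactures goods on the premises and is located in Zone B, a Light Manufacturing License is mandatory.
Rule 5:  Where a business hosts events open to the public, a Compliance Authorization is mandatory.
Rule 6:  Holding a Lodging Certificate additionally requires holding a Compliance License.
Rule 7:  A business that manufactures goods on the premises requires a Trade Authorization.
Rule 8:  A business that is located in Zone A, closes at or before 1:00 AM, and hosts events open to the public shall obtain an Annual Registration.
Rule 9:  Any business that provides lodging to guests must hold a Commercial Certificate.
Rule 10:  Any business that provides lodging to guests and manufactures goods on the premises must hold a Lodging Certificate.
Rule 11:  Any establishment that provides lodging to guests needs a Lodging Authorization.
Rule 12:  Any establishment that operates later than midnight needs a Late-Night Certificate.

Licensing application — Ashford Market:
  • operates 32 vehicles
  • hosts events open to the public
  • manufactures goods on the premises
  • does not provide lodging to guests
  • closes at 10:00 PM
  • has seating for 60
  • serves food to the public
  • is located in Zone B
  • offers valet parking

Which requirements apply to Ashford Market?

Compliance Authorization, Light Manufacturing License, Operating Certificate, Operating License, Trade Authorization

Rule 1: is located in Zone B → Operating License required.
Rule 2: seating 60 ≥ 44; vehicles 32 > 24 → Operating Certificate required.
Rule 3: closes 10:00 PM, at/before 11:00 PM; serves food to the public; does not provide lodging to guests → Annual Permit not required.
Rule 4: manufactures goods on the premises; is located in Zone B → Light Manufacturing License required.
Rule 5: hosts events open to the public → Compliance Authorization required.
Rule 6: Lodging Certificate is not required → no effect.
Rule 7: manufactures goods on the premises → Trade Authorization required.
Rule 8: is located in Zone B (not: is located in Zone A); closes 10:00 PM, at/before 1:00 AM; hosts events open to the public → Annual Registration not required.
Rule 9: does not provide lodging to guests → Commercial Certificate not required.
Rule 10: does not provide lodging to guests; manufactures goods on the premises → Lodging Certificate not required.
Rule 11: does not provide lodging to guests → Lodging Authorization not required.
Rule 12: closes 10:00 PM, at/before midnight → Late-Night Certificate not required.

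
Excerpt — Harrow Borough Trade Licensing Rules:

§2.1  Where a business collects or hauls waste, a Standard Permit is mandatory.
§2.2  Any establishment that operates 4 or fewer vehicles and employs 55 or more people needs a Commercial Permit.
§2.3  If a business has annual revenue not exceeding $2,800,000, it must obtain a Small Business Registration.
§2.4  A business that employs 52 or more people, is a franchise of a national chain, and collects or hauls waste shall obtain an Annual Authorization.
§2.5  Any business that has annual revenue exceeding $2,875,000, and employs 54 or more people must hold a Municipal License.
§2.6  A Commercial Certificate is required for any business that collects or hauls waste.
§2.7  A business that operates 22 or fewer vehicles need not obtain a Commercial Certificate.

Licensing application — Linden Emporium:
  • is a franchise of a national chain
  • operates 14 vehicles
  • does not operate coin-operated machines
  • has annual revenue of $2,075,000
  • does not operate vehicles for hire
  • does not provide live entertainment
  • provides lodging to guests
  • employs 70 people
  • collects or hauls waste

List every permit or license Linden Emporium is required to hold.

Annual Authorization, Small Business Registration, Standard Permit

§2.1 collects or hauls waste → Standard Permit required.
§2.2 vehicles 14 > 4; employees 70 ≥ 55 → Commercial Permit not required.
§2.3 revenue $2,075,000 ≤ $2,800,000 → Small Business Registration required.
§2.4 employees 70 ≥ 52; is a franchise of a national chain; collects or hauls waste → Annual Authorization required.
§2.5 revenue $2,075,000 ≤ $2,875,000; employees 70 ≥ 54 → Municipal License not required.
§2.6 collects or hauls waste → Commercial Certificate required.
§2.7 vehicles 14 ≤ 22 → exempt from Commercial Certificate.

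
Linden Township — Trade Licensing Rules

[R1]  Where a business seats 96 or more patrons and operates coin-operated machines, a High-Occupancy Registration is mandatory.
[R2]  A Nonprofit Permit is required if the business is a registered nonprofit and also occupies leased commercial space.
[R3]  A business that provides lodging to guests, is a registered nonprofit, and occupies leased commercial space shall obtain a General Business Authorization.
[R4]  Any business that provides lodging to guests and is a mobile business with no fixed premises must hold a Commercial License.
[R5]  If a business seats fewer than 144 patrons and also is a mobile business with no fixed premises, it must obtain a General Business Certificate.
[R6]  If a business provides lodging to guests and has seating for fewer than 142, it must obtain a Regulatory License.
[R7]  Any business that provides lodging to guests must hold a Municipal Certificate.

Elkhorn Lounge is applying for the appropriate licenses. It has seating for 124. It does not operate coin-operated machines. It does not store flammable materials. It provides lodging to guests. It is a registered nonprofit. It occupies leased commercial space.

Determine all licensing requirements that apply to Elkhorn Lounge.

General Business Authorization, Municipal Certificate, Nonprofit Permit, Regulatory License

[R1] seating 124 ≥ 96; does not operate coin-operated machines → High-Occupancy Registration not required.
[R2] is a registered nonprofit; occupies leased commercial space → Nonprofit Permit required.
[R3] provides lodging to guests; is a registered nonprofit; occupies leased commercial space → General Business Authorization required.
[R4] provides lodging to guests; occupies leased commercial space (not: is a mobile business with no fixed premises) → Commercial License not required.
[R5] seating 124 < 144; occupies leased commercial space (not: is a mobile business with no fixed premises) → General Business Certificate not required.
[R6] provides lodging to guests; seating 124 < 142 → Regulatory License required.
[R7] provides lodging to guests → Municipal Certificate required.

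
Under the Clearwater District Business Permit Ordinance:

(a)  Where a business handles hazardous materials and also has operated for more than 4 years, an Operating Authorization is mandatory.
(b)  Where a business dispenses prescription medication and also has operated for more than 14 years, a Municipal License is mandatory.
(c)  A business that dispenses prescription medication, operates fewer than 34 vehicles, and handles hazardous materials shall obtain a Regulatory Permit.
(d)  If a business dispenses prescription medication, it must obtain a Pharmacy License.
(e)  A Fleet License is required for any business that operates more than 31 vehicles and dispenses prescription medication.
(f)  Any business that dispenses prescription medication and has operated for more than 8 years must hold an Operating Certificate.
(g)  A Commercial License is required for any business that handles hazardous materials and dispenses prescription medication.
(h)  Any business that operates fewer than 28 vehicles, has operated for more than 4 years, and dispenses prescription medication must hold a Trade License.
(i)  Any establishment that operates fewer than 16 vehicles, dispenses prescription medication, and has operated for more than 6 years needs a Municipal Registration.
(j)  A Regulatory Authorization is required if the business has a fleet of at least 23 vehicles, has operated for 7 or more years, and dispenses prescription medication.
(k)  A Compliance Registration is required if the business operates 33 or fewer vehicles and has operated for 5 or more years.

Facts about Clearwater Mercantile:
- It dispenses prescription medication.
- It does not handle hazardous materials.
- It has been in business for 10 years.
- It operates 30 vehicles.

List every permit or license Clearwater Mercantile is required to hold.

Compliance Registration, Operating Certificate, Pharmacy License, Regulatory Authorization

(a) does not handle hazardous materials; years in business 10 > 4 → Operating Authorization not required.
(b) dispenses prescription medication; years in business 10 ≤ 14 → Municipal License not required.
(c) dispenses prescription medication; vehicles 30 < 34; does not handle hazardous materials → Regulatory Permit not required.
(d) dispenses prescription medication → Pharmacy License required.
(e) vehicles 30 ≤ 31; dispenses prescription medication → Fleet License not required.
(f) dispenses prescription medication; years in business 10 > 8 → Operating Certificate required.
(g) does not handle hazardous materials; dispenses prescription medication → Commercial License not required.
(h) vehicles 30 ≥ 28; years in business 10 > 4; dispenses prescription medication → Trade License not required.
(i) vehicles 30 ≥ 16; dispenses prescription medication; years in business 10 > 6 → Municipal Registration not required.
(j) vehicles 30 ≥ 23; years in business 10 ≥ 7; dispenses prescription medication → Regulatory Authorization required.
(k) vehicles 30 ≤ 33; years in business 10 ≥ 5 → Compliance Registration required.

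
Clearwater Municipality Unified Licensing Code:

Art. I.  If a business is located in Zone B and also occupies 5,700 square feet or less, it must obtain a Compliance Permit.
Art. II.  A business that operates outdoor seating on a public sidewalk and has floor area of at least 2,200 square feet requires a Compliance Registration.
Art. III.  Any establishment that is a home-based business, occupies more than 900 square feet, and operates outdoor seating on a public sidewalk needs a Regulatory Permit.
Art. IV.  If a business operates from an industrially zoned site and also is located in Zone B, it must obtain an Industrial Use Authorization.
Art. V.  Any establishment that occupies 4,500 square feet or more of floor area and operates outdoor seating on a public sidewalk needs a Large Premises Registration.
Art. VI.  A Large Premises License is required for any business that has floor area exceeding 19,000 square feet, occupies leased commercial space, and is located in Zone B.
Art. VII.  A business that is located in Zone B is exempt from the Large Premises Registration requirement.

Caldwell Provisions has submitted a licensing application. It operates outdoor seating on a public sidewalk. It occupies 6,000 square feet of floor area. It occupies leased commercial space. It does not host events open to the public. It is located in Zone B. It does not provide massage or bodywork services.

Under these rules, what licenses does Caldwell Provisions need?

Art. I. is located in Zone B; floor area 6,000 square feet > 5,700 square feet → Compliance Permit not required.
Art. II. operates outdoor seating on a public sidewalk; floor area 6,000 square feet ≥ 2,200 square feet → Compliance Registration required.
Art. III. occupies leased commercial space (not: is a home-based business); floor area 6,000 square feet > 900 square feet; operates outdoor seating on a public sidewalk → Regulatory Permit not required.
Art. IV. occupies leased commercial space (not: operates from an industrially zoned site); is located in Zone B → Industrial Use Authorization not required.
Art. V. floor area 6,000 square feet ≥ 4,500 square feet; operates outdoor seating on a public sidewalk → Large Premises Registration required.
Art. VI. floor area 6,000 square feet ≤ 19,000 square feet; occupies leased commercial space; is located in Zone B → Large Premises License not required.
Art. VII. is located in Zone B → exempt from Large Premises Registration.

Compliance Registration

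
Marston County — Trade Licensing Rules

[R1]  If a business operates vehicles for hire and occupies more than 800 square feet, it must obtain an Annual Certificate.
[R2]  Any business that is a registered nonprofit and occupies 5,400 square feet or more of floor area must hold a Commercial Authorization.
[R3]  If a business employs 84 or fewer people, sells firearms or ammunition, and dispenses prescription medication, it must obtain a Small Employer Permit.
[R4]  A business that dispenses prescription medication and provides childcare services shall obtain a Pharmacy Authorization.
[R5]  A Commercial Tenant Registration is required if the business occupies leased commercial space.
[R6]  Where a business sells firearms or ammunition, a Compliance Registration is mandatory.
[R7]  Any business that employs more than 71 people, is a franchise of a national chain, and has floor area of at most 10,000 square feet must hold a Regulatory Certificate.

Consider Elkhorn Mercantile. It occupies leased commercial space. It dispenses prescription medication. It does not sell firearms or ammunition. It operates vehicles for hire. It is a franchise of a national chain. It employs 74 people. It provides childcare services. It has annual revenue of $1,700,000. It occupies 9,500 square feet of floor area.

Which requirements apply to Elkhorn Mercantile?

Annual Certificate, Commercial Tenant Registration, Pharmacy Authorization, Regulatory Certificate

[R1] operates vehicles for hire; floor area 9,500 square feet > 800 square feet → Annual Certificate required.
[R2] is a franchise of a national chain (not: is a registered nonprofit); floor area 9,500 square feet ≥ 5,400 square feet → Commercial Authorization not required.
[R3] employees 74 ≤ 84; does not sell firearms or ammunition; dispenses prescription medication → Small Employer Permit not required.
[R4] dispenses prescription medication; provides childcare services → Pharmacy Authorization required.
[R5] occupies leased commercial space → Commercial Tenant Registration required.
[R6] does not sell firearms or ammunition → Compliance Registration not required.
[R7] employees 74 > 71; is a franchise of a national chain; floor area 9,500 square feet ≤ 10,000 square feet → Regulatory Certificate required.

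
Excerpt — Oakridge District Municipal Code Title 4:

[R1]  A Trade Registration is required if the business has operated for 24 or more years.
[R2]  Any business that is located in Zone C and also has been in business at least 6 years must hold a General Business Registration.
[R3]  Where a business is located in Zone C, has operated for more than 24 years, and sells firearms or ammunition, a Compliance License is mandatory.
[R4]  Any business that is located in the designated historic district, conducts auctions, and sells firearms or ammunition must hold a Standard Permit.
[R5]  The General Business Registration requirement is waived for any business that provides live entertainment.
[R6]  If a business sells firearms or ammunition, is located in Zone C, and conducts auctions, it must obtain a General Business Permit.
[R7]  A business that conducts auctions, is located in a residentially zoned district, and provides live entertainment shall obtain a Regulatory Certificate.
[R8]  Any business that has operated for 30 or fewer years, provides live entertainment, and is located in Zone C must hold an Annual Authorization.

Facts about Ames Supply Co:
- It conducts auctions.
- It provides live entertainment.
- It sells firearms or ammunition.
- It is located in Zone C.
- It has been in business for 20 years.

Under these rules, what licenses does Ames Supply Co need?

Annual Authorization, General Business Permit

[R1] years in business 20 < 24 → Trade Registration not required.
[R2] is located in Zone C; years in business 20 ≥ 6 → General Business Registration required.
[R3] is located in Zone C; years in business 20 ≤ 24; sells firearms or ammunition → Compliance License not required.
[R4] is located in Zone C (not: is located in the designated historic district); conducts auctions; sells firearms or ammunition → Standard Permit not required.
[R5] provides live entertainment → exempt from General Business Registration.
[R6] sells firearms or ammunition; is located in Zone C; conducts auctions → General Business Permit required.
[R7] conducts auctions; is located in Zone C (not: is located in a residentially zoned district); provides live entertainment → Regulatory Certificate not required.
[R8] years in business 20 ≤ 30; provides live entertainment; is located in Zone C → Annual Authorization required.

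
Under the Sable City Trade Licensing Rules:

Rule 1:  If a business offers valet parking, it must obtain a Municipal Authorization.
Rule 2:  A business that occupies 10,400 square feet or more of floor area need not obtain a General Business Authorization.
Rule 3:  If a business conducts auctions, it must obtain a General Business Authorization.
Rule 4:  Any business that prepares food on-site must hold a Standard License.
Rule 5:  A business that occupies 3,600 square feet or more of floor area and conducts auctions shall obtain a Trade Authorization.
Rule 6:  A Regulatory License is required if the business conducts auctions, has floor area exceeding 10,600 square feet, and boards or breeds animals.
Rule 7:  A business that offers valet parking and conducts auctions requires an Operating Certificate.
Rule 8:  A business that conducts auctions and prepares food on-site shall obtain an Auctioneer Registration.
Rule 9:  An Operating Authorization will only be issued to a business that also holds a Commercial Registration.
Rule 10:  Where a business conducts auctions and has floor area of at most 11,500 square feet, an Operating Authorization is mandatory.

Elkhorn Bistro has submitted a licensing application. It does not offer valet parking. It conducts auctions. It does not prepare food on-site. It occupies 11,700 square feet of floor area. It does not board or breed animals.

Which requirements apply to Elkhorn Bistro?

Rule 1: does not offer valet parking → Municipal Authorization not required.
Rule 2: floor area 11,700 square feet ≥ 10,400 square feet → exempt from General Business Authorization.
Rule 3: conducts auctions → General Business Authorization required.
Rule 4: does not prepare food on-site → Standard License not required.
Rule 5: floor area 11,700 square feet ≥ 3,600 square feet; conducts auctions → Trade Authorization required.
Rule 6: conducts auctions; floor area 11,700 square feet > 10,600 square feet; does not board or breed animals → Regulatory License not required.
Rule 7: does not offer valet parking; conducts auctions → Operating Certificate not required.
Rule 8: conducts auctions; does not prepare food on-site → Auctioneer Registration not required.
Rule 9: Operating Authorization is not required → no effect.
Rule 10: conducts auctions; floor area 11,700 square feet > 11,500 square feet → Operating Authorization not required.

Trade Authorization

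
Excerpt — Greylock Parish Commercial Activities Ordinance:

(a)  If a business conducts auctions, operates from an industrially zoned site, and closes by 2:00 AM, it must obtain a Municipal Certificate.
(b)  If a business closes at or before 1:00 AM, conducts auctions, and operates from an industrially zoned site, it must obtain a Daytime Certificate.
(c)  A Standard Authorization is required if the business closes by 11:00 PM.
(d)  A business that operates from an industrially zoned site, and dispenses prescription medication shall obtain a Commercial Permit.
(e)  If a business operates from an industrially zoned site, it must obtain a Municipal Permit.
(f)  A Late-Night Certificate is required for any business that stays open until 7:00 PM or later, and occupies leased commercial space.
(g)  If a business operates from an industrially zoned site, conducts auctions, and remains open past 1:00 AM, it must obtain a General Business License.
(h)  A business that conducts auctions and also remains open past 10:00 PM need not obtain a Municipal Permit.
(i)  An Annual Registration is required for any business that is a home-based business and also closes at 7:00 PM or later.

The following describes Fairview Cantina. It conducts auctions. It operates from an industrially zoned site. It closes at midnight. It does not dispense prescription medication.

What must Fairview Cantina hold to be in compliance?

Daytime Certificate, Municipal Certificate

(a) conducts auctions; operates from an industrially zoned site; closes midnight, at/before 2:00 AM → Municipal Certificate required.
(b) closes midnight, at/before 1:00 AM; conducts auctions; operates from an industrially zoned site → Daytime Certificate required.
(c) closes midnight, after 11:00 PM → Standard Authorization not required.
(d) operates from an industrially zoned site; does not dispense prescription medication → Commercial Permit not required.
(e) operates from an industrially zoned site → Municipal Permit required.
(f) closes midnight, after 7:00 PM; operates from an industrially zoned site (not: occupies leased commercial space) → Late-Night Certificate not required.
(g) operates from an industrially zoned site; conducts auctions; closes midnight, at/before 1:00 AM → General Business License not required.
(h) conducts auctions; closes midnight, after 10:00 PM → exempt from Municipal Permit.
(i) operates from an industrially zoned site (not: is a home-based business); closes midnight, after 7:00 PM → Annual Registration not required.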